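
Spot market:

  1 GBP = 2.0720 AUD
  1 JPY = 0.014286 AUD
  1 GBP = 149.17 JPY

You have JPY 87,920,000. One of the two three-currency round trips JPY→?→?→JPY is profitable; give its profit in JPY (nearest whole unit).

Profitable loop is JPY → AUD → GBP → JPY:
JPY 87,920,000 × 0.014286 = AUD 1,256,025.12
AUD 1,256,025.12 ÷ 2.0720 = GBP 606,189.73
GBP 606,189.73 × 149.17 = JPY 90,425,322
Profit = JPY 90,425,322 − JPY 87,920,000

Profit: JPY 2,505,322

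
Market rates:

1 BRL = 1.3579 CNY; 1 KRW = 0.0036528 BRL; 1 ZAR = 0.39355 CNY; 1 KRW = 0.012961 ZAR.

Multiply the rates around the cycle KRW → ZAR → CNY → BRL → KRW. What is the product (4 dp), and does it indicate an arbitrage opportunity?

Around KRW → ZAR → CNY → BRL → KRW: 1 × 0.012961 × 0.39355 ÷ 1.3579 ÷ 0.0036528 = 1.028359
Product > 1; profitable direction is KRW → ZAR → CNY → BRL → KRW.

1.0284 (arbitrage exists)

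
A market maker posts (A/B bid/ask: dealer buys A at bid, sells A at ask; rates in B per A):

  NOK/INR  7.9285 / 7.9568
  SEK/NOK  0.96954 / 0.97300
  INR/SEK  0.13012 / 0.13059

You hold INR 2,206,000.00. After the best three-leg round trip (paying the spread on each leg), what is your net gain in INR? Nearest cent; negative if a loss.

Net profit: INR 512.16

Best loop INR → SEK → NOK → INR:
INR 2,206,000.00 × 0.13012 (sell INR at bid) = SEK 287,044.72
SEK 287,044.72 × 0.96954 (sell SEK at bid) = NOK 278,301.34
NOK 278,301.34 × 7.9285 (sell NOK at bid) = INR 2,206,512.16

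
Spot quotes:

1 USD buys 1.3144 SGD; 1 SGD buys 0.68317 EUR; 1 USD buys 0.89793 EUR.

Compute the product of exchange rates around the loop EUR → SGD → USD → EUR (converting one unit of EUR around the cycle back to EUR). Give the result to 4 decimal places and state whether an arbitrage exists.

1.0000 (no arbitrage)

Around EUR → SGD → USD → EUR: 1 ÷ 0.68317 ÷ 1.3144 × 0.89793 = 0.999968
Product ≈ 1 (deviation 0.003%, within rounding noise).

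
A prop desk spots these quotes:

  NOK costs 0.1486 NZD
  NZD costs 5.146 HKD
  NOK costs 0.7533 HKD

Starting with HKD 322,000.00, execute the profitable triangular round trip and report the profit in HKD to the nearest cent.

Profit: HKD 4,871.08

Profitable loop is HKD → NOK → NZD → HKD:
HKD 322,000.00 ÷ 0.7533 = NOK 427,452.54
NOK 427,452.54 × 0.1486 = NZD 63,519.45
NZD 63,519.45 × 5.146 = HKD 326,871.08
Profit = HKD 326,871.08 − HKD 322,000.00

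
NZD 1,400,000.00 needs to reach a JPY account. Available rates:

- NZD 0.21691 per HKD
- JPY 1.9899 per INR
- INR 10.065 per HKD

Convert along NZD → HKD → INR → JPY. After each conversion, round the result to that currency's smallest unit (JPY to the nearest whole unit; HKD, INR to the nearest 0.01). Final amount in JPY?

JPY 129,268,733

NZD 1,400,000.00 ÷ 0.21691 = HKD 6,454,289.80
HKD 6,454,289.80 × 10.065 = INR 64,962,426.84
INR 64,962,426.84 × 1.9899 = JPY 129,268,733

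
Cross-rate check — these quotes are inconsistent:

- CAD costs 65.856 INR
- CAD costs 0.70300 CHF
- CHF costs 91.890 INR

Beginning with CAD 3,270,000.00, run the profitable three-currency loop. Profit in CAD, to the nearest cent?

Profit: CAD 63,646.34

Profitable loop is CAD → INR → CHF → CAD:
CAD 3,270,000.00 × 65.856 = INR 215,349,120.00
INR 215,349,120.00 ÷ 91.890 = CHF 2,343,553.38
CHF 2,343,553.38 ÷ 0.70300 = CAD 3,333,646.34
Profit = CAD 3,333,646.34 − CAD 3,270,000.00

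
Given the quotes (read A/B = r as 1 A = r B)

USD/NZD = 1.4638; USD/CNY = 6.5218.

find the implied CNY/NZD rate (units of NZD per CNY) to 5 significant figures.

1 CNY ÷ 6.5218 = 0.153332 USD
0.153332 USD × 1.4638 = 0.224447 NZD

CNY/NZD = 0.22445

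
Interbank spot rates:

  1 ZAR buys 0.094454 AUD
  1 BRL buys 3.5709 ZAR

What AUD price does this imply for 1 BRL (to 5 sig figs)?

BRL/AUD = 0.33729

1 BRL × 3.5709 = 3.5709 ZAR
3.5709 ZAR × 0.094454 = 0.337286 AUD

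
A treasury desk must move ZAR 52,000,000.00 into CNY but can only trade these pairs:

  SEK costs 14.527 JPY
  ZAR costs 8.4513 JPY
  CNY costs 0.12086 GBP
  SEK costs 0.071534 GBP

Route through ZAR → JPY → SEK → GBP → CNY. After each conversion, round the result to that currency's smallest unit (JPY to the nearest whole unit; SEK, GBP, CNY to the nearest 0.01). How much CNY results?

CNY 17,905,268.82

ZAR 52,000,000.00 × 8.4513 = JPY 439,467,600
JPY 439,467,600 ÷ 14.527 = SEK 30,251,779.45
SEK 30,251,779.45 × 0.071534 = GBP 2,164,030.79
GBP 2,164,030.79 ÷ 0.12086 = CNY 17,905,268.82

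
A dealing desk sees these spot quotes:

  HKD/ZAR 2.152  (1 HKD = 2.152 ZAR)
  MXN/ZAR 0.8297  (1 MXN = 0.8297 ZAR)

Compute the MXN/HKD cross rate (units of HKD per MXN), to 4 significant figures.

1 MXN × 0.8297 = 0.8297 ZAR
0.8297 ZAR ÷ 2.152 = 0.385548 HKD

MXN/HKD = 0.3855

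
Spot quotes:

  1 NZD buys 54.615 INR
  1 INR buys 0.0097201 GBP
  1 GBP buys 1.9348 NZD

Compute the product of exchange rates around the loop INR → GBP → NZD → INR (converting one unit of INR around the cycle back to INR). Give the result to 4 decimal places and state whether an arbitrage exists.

Around INR → GBP → NZD → INR: 1 × 0.0097201 × 1.9348 × 54.615 = 1.027114
Product > 1; profitable direction is INR → GBP → NZD → INR.

1.0271 (arbitrage exists)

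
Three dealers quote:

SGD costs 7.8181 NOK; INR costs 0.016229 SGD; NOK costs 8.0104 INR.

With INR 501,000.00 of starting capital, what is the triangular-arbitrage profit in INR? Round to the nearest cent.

Profit: INR 8,195.91

Profitable loop is INR → SGD → NOK → INR:
INR 501,000.00 × 0.016229 = SGD 8,130.73
SGD 8,130.73 × 7.8181 = NOK 63,566.85
NOK 63,566.85 × 8.0104 = INR 509,195.91
Profit = INR 509,195.91 − INR 501,000.00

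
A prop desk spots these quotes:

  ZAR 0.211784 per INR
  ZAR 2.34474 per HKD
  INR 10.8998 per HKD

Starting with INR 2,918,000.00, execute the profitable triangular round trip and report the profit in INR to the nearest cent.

Profit: INR 45,932.47

Profitable loop is INR → HKD → ZAR → INR:
INR 2,918,000.00 ÷ 10.8998 = HKD 267,711.33
HKD 267,711.33 × 2.34474 = ZAR 627,713.47
ZAR 627,713.47 ÷ 0.211784 = INR 2,963,932.47
Profit = INR 2,963,932.47 − INR 2,918,000.00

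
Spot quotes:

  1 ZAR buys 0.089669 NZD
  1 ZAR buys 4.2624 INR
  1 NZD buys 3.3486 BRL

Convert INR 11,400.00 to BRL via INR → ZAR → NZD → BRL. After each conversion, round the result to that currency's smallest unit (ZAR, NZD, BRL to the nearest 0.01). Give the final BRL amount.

BRL 803.06

INR 11,400.00 ÷ 4.2624 = ZAR 2,674.55
ZAR 2,674.55 × 0.089669 = NZD 239.82
NZD 239.82 × 3.3486 = BRL 803.06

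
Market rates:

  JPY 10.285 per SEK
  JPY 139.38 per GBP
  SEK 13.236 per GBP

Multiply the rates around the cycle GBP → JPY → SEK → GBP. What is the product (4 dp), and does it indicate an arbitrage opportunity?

Around GBP → JPY → SEK → GBP: 1 × 139.38 ÷ 10.285 ÷ 13.236 = 1.023857
Product > 1; profitable direction is GBP → JPY → SEK → GBP.

1.0239 (arbitrage exists)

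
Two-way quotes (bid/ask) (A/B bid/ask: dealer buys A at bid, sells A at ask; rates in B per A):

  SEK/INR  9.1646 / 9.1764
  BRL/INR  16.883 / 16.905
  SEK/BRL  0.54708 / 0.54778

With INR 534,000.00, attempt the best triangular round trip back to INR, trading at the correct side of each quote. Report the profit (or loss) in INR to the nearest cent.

Net profit: INR 3,488.75

Best loop INR → SEK → BRL → INR:
INR 534,000.00 ÷ 9.1764 (buy SEK at ask) = SEK 58,192.76
SEK 58,192.76 × 0.54708 (sell SEK at bid) = BRL 31,836.09
BRL 31,836.09 × 16.883 (sell BRL at bid) = INR 537,488.75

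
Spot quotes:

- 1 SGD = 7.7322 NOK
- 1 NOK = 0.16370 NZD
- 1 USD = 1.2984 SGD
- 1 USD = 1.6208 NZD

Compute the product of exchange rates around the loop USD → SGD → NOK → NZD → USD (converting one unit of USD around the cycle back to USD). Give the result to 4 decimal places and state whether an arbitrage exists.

1.0140 (arbitrage exists)

Around USD → SGD → NOK → NZD → USD: 1 × 1.2984 × 7.7322 × 0.16370 ÷ 1.6208 = 1.013983
Product > 1; profitable direction is USD → SGD → NOK → NZD → USD.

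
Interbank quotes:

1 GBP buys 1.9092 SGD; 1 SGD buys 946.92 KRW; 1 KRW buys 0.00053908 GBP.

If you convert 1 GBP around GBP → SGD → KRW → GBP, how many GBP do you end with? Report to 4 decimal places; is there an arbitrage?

Around GBP → SGD → KRW → GBP: 1 × 1.9092 × 946.92 × 0.00053908 = 0.974581
Product < 1; profitable direction is GBP → KRW → SGD → GBP.

0.9746 (arbitrage exists)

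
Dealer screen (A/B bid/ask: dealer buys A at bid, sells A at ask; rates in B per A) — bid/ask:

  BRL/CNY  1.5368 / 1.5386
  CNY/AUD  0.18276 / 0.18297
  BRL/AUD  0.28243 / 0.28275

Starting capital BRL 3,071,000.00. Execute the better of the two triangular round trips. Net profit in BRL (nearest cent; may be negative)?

Best loop BRL → AUD → CNY → BRL:
BRL 3,071,000.00 × 0.28243 (sell BRL at bid) = AUD 867,342.53
AUD 867,342.53 ÷ 0.18297 (buy CNY at ask) = CNY 4,740,353.77
CNY 4,740,353.77 ÷ 1.5386 (buy BRL at ask) = BRL 3,080,952.67

Net profit: BRL 9,952.67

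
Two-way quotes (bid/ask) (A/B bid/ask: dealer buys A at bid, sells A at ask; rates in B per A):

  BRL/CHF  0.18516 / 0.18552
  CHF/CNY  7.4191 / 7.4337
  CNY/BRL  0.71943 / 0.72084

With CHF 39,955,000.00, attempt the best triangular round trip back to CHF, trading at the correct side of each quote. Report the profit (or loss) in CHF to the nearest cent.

Best loop CHF → BRL → CNY → CHF:
CHF 39,955,000.00 ÷ 0.18552 (buy BRL at ask) = BRL 215,367,615.35
BRL 215,367,615.35 ÷ 0.72084 (buy CNY at ask) = CNY 298,773,119.35
CNY 298,773,119.35 ÷ 7.4337 (buy CHF at ask) = CHF 40,191,710.64

Net profit: CHF 236,710.64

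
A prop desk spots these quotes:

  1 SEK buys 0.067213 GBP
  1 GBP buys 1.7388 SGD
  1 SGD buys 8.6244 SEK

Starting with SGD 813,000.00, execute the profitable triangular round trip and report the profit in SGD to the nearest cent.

Profit: SGD 6,449.79

Profitable loop is SGD → SEK → GBP → SGD:
SGD 813,000.00 × 8.6244 = SEK 7,011,637.20
SEK 7,011,637.20 × 0.067213 = GBP 471,273.17
GBP 471,273.17 × 1.7388 = SGD 819,449.79
Profit = SGD 819,449.79 − SGD 813,000.00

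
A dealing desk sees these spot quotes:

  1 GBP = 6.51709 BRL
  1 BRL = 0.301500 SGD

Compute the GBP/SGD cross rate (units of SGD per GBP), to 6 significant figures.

GBP/SGD = 1.96490

1 GBP × 6.51709 = 6.51709 BRL
6.51709 BRL × 0.301500 = 1.9649 SGD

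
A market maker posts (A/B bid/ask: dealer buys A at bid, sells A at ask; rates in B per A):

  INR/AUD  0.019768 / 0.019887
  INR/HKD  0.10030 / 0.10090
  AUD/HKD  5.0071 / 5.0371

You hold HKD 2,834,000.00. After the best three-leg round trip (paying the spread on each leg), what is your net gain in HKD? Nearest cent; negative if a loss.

Best loop HKD → AUD → INR → HKD:
HKD 2,834,000.00 ÷ 5.0371 (buy AUD at ask) = AUD 562,625.32
AUD 562,625.32 ÷ 0.019887 (buy INR at ask) = INR 28,291,110.78
INR 28,291,110.78 × 0.10030 (sell INR at bid) = HKD 2,837,598.41

Net profit: HKD 3,598.41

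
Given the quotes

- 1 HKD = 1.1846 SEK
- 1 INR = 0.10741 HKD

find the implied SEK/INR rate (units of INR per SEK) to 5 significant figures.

SEK/INR = 7.8593

1 SEK ÷ 1.1846 = 0.844167 HKD
0.844167 HKD ÷ 0.10741 = 7.85929 INR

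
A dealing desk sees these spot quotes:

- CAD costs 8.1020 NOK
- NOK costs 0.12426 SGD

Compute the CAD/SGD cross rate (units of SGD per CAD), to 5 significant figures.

1 CAD × 8.1020 = 8.102 NOK
8.102 NOK × 0.12426 = 1.00675 SGD

CAD/SGD = 1.0068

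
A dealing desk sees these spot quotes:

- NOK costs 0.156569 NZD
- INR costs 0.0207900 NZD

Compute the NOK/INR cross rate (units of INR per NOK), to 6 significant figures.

NOK/INR = 7.53098

1 NOK × 0.156569 = 0.156569 NZD
0.156569 NZD ÷ 0.0207900 = 7.53098 INR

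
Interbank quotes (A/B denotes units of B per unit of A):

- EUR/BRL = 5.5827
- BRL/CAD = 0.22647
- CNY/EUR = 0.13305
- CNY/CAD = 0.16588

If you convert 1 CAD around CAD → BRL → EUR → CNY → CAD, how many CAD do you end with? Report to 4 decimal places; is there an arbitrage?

0.9861 (arbitrage exists)

Around CAD → BRL → EUR → CNY → CAD: 1 ÷ 0.22647 ÷ 5.5827 ÷ 0.13305 × 0.16588 = 0.986107
Product < 1; profitable direction is CAD → CNY → EUR → BRL → CAD.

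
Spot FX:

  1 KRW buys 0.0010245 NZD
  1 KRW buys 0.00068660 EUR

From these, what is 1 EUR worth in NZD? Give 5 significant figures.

EUR/NZD = 1.4921

1 EUR ÷ 0.00068660 = 1456.45 KRW
1456.45 KRW × 0.0010245 = 1.49214 NZD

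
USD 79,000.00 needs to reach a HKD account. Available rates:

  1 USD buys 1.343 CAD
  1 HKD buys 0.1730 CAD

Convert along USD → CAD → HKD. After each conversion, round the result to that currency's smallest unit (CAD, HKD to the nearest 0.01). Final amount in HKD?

HKD 613,277.46

USD 79,000.00 × 1.343 = CAD 106,097.00
CAD 106,097.00 ÷ 0.1730 = HKD 613,277.46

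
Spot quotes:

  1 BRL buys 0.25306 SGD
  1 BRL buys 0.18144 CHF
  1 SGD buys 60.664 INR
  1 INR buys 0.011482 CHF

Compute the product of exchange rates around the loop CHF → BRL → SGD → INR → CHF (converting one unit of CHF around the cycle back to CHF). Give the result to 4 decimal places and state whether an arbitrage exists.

Around CHF → BRL → SGD → INR → CHF: 1 ÷ 0.18144 × 0.25306 × 60.664 × 0.011482 = 0.971492
Product < 1; profitable direction is CHF → INR → SGD → BRL → CHF.

0.9715 (arbitrage exists)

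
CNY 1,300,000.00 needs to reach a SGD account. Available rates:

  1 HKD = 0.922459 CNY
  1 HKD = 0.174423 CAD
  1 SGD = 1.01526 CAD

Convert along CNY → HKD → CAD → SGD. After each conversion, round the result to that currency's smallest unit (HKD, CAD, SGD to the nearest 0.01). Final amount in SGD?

CNY 1,300,000.00 ÷ 0.922459 = HKD 1,409,276.73
HKD 1,409,276.73 × 0.174423 = CAD 245,810.28
CAD 245,810.28 ÷ 1.01526 = SGD 242,115.60

SGD 242,115.60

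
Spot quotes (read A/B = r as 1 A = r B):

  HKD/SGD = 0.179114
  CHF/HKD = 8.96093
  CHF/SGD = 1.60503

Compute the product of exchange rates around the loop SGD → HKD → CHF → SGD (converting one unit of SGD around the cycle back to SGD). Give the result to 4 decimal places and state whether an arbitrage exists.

1.0000 (no arbitrage)

Around SGD → HKD → CHF → SGD: 1 ÷ 0.179114 ÷ 8.96093 × 1.60503 = 1.000001
Product ≈ 1 (deviation 0.000%, within rounding noise).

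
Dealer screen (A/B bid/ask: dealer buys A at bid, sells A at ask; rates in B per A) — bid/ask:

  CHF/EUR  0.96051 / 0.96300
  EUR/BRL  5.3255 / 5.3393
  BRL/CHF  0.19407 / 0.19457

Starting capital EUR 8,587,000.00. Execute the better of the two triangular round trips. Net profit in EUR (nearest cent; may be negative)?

Net result: EUR -3,686.53 (no profitable arbitrage after spreads)

Best loop EUR → CHF → BRL → EUR:
EUR 8,587,000.00 ÷ 0.96300 (buy CHF at ask) = CHF 8,916,926.27
CHF 8,916,926.27 ÷ 0.19457 (buy BRL at ask) = BRL 45,828,885.60
BRL 45,828,885.60 ÷ 5.3393 (buy EUR at ask) = EUR 8,583,313.47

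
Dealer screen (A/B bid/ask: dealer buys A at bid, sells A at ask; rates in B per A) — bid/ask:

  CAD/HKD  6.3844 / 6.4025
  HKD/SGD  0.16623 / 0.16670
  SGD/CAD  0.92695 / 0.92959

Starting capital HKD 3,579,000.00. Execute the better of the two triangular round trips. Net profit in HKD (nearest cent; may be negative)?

Net profit: HKD 28,323.31

Best loop HKD → CAD → SGD → HKD:
HKD 3,579,000.00 ÷ 6.4025 (buy CAD at ask) = CAD 559,000.39
CAD 559,000.39 ÷ 0.92959 (buy SGD at ask) = SGD 601,340.80
SGD 601,340.80 ÷ 0.16670 (buy HKD at ask) = HKD 3,607,323.31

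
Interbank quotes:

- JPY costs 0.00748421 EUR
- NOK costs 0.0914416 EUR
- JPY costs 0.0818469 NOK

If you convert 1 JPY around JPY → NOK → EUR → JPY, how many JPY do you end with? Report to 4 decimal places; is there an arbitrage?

1.0000 (no arbitrage)

Around JPY → NOK → EUR → JPY: 1 × 0.0818469 × 0.0914416 ÷ 0.00748421 = 1.000000
Product ≈ 1 (deviation 0.000%, within rounding noise).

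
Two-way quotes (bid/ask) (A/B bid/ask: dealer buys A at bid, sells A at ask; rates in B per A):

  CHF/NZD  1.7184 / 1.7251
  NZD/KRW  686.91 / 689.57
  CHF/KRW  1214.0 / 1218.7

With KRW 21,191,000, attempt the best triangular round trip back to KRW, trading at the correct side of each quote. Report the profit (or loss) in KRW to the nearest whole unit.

Best loop KRW → NZD → CHF → KRW:
KRW 21,191,000 ÷ 689.57 (buy NZD at ask) = NZD 30,730.75
NZD 30,730.75 ÷ 1.7251 (buy CHF at ask) = CHF 17,813.89
CHF 17,813.89 × 1214.0 (sell CHF at bid) = KRW 21,626,065

Net profit: KRW 435,065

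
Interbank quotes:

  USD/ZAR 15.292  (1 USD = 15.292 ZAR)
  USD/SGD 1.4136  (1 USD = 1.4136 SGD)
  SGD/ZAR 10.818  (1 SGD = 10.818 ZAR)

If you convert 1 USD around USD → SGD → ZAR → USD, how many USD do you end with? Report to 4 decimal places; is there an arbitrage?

Around USD → SGD → ZAR → USD: 1 × 1.4136 × 10.818 ÷ 15.292 = 1.000021
Product ≈ 1 (deviation 0.002%, within rounding noise).

1.0000 (no arbitrage)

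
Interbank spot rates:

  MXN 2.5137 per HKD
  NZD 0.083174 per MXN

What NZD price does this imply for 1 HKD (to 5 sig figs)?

HKD/NZD = 0.20907

1 HKD × 2.5137 = 2.5137 MXN
2.5137 MXN × 0.083174 = 0.209074 NZD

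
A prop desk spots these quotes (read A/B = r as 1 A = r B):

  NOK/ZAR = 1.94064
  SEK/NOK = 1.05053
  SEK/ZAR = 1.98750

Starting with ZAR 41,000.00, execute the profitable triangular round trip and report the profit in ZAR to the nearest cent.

Profitable loop is ZAR → SEK → NOK → ZAR:
ZAR 41,000.00 ÷ 1.98750 = SEK 20,628.93
SEK 20,628.93 × 1.05053 = NOK 21,671.31
NOK 21,671.31 × 1.94064 = ZAR 42,056.21
Profit = ZAR 42,056.21 − ZAR 41,000.00

Profit: ZAR 1,056.21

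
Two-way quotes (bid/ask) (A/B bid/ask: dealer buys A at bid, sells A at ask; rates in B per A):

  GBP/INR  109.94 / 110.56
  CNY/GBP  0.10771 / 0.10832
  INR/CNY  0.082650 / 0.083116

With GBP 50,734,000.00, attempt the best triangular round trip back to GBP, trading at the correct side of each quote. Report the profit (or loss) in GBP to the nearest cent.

Best loop GBP → CNY → INR → GBP:
GBP 50,734,000.00 ÷ 0.10832 (buy CNY at ask) = CNY 468,371,491.88
CNY 468,371,491.88 ÷ 0.083116 (buy INR at ask) = INR 5,635,154,385.15
INR 5,635,154,385.15 ÷ 110.56 (buy GBP at ask) = GBP 50,969,196.68

Net profit: GBP 235,196.68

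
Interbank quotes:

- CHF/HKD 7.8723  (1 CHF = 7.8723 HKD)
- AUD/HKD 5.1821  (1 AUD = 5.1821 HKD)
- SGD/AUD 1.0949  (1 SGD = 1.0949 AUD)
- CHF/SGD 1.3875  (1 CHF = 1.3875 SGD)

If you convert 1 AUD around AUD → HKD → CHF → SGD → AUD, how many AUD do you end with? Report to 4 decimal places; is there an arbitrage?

Around AUD → HKD → CHF → SGD → AUD: 1 × 5.1821 ÷ 7.8723 × 1.3875 × 1.0949 = 1.000027
Product ≈ 1 (deviation 0.003%, within rounding noise).

1.0000 (no arbitrage)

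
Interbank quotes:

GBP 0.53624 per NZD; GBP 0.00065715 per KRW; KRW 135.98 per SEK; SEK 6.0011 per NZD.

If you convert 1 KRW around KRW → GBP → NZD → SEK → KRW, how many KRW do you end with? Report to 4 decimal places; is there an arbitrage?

Around KRW → GBP → NZD → SEK → KRW: 1 × 0.00065715 ÷ 0.53624 × 6.0011 × 135.98 = 1.000026
Product ≈ 1 (deviation 0.003%, within rounding noise).

1.0000 (no arbitrage)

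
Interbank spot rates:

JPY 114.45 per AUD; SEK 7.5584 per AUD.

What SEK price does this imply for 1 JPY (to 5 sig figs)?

1 JPY ÷ 114.45 = 0.00873744 AUD
0.00873744 AUD × 7.5584 = 0.0660411 SEK

JPY/SEK = 0.066041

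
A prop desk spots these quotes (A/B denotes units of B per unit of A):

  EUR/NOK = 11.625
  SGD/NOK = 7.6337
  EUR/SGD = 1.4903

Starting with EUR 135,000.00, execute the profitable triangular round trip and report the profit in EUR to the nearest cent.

Profit: EUR 2,948.80

Profitable loop is EUR → NOK → SGD → EUR:
EUR 135,000.00 × 11.625 = NOK 1,569,375.00
NOK 1,569,375.00 ÷ 7.6337 = SGD 205,585.10
SGD 205,585.10 ÷ 1.4903 = EUR 137,948.80
Profit = EUR 137,948.80 − EUR 135,000.00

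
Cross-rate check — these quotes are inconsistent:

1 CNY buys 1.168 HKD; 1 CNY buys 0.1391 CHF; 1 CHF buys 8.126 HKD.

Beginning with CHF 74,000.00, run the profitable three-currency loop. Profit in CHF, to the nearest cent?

Profitable loop is CHF → CNY → HKD → CHF:
CHF 74,000.00 ÷ 0.1391 = CNY 531,991.37
CNY 531,991.37 × 1.168 = HKD 621,365.92
HKD 621,365.92 ÷ 8.126 = CHF 76,466.39
Profit = CHF 76,466.39 − CHF 74,000.00

Profit: CHF 2,466.39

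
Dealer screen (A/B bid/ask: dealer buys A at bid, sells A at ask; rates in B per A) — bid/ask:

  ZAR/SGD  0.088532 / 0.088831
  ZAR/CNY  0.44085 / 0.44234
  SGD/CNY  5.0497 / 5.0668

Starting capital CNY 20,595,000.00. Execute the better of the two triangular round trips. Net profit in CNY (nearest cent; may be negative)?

Net profit: CNY 219,761.34

Best loop CNY → ZAR → SGD → CNY:
CNY 20,595,000.00 ÷ 0.44234 (buy ZAR at ask) = ZAR 46,559,207.85
ZAR 46,559,207.85 × 0.088532 (sell ZAR at bid) = SGD 4,121,979.79
SGD 4,121,979.79 × 5.0497 (sell SGD at bid) = CNY 20,814,761.34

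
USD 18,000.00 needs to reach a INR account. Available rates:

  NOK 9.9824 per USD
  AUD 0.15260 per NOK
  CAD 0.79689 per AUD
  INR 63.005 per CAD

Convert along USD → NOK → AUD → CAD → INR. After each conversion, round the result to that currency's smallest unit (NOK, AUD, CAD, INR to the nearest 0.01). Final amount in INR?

INR 1,376,687.60

USD 18,000.00 × 9.9824 = NOK 179,683.20
NOK 179,683.20 × 0.15260 = AUD 27,419.66
AUD 27,419.66 × 0.79689 = CAD 21,850.45
CAD 21,850.45 × 63.005 = INR 1,376,687.60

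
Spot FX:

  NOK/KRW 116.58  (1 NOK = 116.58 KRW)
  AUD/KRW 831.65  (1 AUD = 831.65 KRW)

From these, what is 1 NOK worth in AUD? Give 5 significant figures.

NOK/AUD = 0.14018

1 NOK × 116.58 = 116.58 KRW
116.58 KRW ÷ 831.65 = 0.140179 AUD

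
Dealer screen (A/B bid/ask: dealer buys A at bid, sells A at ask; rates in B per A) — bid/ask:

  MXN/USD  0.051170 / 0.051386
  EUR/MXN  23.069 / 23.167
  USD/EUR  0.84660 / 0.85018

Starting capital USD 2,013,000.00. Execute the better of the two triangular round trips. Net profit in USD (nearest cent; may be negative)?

Best loop USD → EUR → MXN → USD:
USD 2,013,000.00 × 0.84660 (sell USD at bid) = EUR 1,704,205.80
EUR 1,704,205.80 × 23.069 (sell EUR at bid) = MXN 39,314,323.60
MXN 39,314,323.60 × 0.051170 (sell MXN at bid) = USD 2,011,713.94

Net result: USD -1,286.06 (no profitable arbitrage after spreads)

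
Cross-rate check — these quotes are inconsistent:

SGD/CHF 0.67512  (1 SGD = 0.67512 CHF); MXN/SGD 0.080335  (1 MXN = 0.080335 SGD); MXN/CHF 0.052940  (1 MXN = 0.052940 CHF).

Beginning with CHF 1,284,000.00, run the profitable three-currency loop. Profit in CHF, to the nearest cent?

Profitable loop is CHF → MXN → SGD → CHF:
CHF 1,284,000.00 ÷ 0.052940 = MXN 24,253,872.31
MXN 24,253,872.31 × 0.080335 = SGD 1,948,434.83
SGD 1,948,434.83 × 0.67512 = CHF 1,315,427.32
Profit = CHF 1,315,427.32 − CHF 1,284,000.00

Profit: CHF 31,427.32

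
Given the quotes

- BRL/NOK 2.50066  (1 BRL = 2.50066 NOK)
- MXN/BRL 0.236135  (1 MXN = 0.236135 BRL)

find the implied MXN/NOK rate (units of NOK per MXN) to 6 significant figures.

1 MXN × 0.236135 = 0.236135 BRL
0.236135 BRL × 2.50066 = 0.590493 NOK

MXN/NOK = 0.590493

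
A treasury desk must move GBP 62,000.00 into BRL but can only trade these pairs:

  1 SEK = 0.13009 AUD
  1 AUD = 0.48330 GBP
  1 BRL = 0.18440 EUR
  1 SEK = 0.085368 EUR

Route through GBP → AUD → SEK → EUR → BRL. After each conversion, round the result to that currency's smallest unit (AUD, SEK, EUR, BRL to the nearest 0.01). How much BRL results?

BRL 456,525.65

GBP 62,000.00 ÷ 0.48330 = AUD 128,284.71
AUD 128,284.71 ÷ 0.13009 = SEK 986,122.76
SEK 986,122.76 × 0.085368 = EUR 84,183.33
EUR 84,183.33 ÷ 0.18440 = BRL 456,525.65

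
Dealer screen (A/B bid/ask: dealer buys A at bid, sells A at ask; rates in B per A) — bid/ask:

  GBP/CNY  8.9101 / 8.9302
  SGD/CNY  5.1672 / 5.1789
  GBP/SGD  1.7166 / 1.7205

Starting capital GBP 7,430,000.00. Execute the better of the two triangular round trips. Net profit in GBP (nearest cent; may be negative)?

Best loop GBP → CNY → SGD → GBP:
GBP 7,430,000.00 × 8.9101 (sell GBP at bid) = CNY 66,202,043.00
CNY 66,202,043.00 ÷ 5.1789 (buy SGD at ask) = SGD 12,783,031.72
SGD 12,783,031.72 ÷ 1.7205 (buy GBP at ask) = GBP 7,429,835.35

Net result: GBP -164.65 (no profitable arbitrage after spreads)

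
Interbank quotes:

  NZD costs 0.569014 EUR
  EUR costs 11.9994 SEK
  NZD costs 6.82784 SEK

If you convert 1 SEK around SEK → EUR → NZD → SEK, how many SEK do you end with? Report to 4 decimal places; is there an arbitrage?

Around SEK → EUR → NZD → SEK: 1 ÷ 11.9994 ÷ 0.569014 × 6.82784 = 1.000002
Product ≈ 1 (deviation 0.000%, within rounding noise).

1.0000 (no arbitrage)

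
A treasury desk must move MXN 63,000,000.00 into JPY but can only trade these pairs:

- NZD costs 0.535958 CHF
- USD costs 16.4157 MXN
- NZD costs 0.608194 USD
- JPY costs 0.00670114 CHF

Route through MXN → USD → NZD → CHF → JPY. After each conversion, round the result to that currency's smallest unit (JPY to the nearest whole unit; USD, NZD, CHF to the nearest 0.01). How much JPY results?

JPY 504,685,791

MXN 63,000,000.00 ÷ 16.4157 = USD 3,837,789.43
USD 3,837,789.43 ÷ 0.608194 = NZD 6,310,140.23
NZD 6,310,140.23 × 0.535958 = CHF 3,381,970.14
CHF 3,381,970.14 ÷ 0.00670114 = JPY 504,685,791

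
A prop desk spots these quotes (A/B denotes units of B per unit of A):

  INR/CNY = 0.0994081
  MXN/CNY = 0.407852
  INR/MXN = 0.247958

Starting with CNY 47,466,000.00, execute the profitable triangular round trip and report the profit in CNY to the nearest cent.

Profit: CNY 822,262.92

Profitable loop is CNY → INR → MXN → CNY:
CNY 47,466,000.00 ÷ 0.0994081 = INR 477,486,241.06
INR 477,486,241.06 × 0.247958 = MXN 118,396,533.36
MXN 118,396,533.36 × 0.407852 = CNY 48,288,262.92
Profit = CNY 48,288,262.92 − CNY 47,466,000.00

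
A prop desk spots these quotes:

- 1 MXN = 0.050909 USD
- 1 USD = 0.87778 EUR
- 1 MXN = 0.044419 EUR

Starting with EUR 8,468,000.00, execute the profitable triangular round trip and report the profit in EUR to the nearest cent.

Profitable loop is EUR → MXN → USD → EUR:
EUR 8,468,000.00 ÷ 0.044419 = MXN 190,639,140.91
MXN 190,639,140.91 × 0.050909 = USD 9,705,248.02
USD 9,705,248.02 × 0.87778 = EUR 8,519,072.61
Profit = EUR 8,519,072.61 − EUR 8,468,000.00

Profit: EUR 51,072.61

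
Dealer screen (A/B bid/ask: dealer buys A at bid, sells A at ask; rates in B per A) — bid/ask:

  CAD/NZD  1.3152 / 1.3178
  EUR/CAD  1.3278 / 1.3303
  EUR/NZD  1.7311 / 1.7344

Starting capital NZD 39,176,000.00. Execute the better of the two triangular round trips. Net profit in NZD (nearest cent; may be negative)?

Net profit: NZD 269,302.47

Best loop NZD → EUR → CAD → NZD:
NZD 39,176,000.00 ÷ 1.7344 (buy EUR at ask) = EUR 22,587,638.38
EUR 22,587,638.38 × 1.3278 (sell EUR at bid) = CAD 29,991,866.24
CAD 29,991,866.24 × 1.3152 (sell CAD at bid) = NZD 39,445,302.47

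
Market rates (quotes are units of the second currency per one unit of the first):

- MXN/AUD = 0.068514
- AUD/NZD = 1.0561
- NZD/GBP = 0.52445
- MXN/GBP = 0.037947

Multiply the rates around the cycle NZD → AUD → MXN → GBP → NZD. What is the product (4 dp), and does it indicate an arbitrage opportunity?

1.0000 (no arbitrage)

Around NZD → AUD → MXN → GBP → NZD: 1 ÷ 1.0561 ÷ 0.068514 × 0.037947 ÷ 0.52445 = 0.999975
Product ≈ 1 (deviation 0.003%, within rounding noise).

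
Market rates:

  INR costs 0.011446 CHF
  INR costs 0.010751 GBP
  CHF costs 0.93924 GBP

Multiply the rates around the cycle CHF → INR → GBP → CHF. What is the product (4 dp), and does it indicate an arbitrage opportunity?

Around CHF → INR → GBP → CHF: 1 ÷ 0.011446 × 0.010751 ÷ 0.93924 = 1.000043
Product ≈ 1 (deviation 0.004%, within rounding noise).

1.0000 (no arbitrage)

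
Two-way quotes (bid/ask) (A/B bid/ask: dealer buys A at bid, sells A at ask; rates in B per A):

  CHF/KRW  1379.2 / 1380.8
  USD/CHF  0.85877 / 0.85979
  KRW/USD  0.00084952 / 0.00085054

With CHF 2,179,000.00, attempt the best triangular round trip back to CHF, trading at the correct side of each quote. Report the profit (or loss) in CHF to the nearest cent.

Best loop CHF → KRW → USD → CHF:
CHF 2,179,000.00 × 1379.2 (sell CHF at bid) = KRW 3,005,276,800
KRW 3,005,276,800 × 0.00084952 (sell KRW at bid) = USD 2,553,042.75
USD 2,553,042.75 × 0.85877 (sell USD at bid) = CHF 2,192,476.52

Net profit: CHF 13,476.52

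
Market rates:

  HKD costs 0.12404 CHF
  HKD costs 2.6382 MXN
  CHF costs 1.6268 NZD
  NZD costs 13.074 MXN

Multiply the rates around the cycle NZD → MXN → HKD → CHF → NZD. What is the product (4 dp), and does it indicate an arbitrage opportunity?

1.0000 (no arbitrage)

Around NZD → MXN → HKD → CHF → NZD: 1 × 13.074 ÷ 2.6382 × 0.12404 × 1.6268 = 0.999992
Product ≈ 1 (deviation 0.001%, within rounding noise).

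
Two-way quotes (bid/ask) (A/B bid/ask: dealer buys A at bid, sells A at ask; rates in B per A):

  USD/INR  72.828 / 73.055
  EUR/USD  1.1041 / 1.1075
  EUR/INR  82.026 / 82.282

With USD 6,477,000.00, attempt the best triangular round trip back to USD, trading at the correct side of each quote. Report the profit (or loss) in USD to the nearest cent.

Net profit: USD 89,466.77

Best loop USD → EUR → INR → USD:
USD 6,477,000.00 ÷ 1.1075 (buy EUR at ask) = EUR 5,848,307.00
EUR 5,848,307.00 × 82.026 (sell EUR at bid) = INR 479,713,229.80
INR 479,713,229.80 ÷ 73.055 (buy USD at ask) = USD 6,566,466.77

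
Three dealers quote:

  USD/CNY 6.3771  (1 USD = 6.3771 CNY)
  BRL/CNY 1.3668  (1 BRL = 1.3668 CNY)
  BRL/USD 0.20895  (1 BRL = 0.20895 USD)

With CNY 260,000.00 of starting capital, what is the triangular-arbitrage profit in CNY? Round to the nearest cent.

Profit: CNY 6,693.67

Profitable loop is CNY → USD → BRL → CNY:
CNY 260,000.00 ÷ 6.3771 = USD 40,770.88
USD 40,770.88 ÷ 0.20895 = BRL 195,122.68
BRL 195,122.68 × 1.3668 = CNY 266,693.67
Profit = CNY 266,693.67 − CNY 260,000.00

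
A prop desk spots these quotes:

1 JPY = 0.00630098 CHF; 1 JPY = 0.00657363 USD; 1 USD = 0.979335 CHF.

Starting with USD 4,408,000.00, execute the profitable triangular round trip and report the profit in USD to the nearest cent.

Profitable loop is USD → CHF → JPY → USD:
USD 4,408,000.00 × 0.979335 = CHF 4,316,908.68
CHF 4,316,908.68 ÷ 0.00630098 = JPY 685,117,026
JPY 685,117,026 × 0.00657363 = USD 4,503,705.84
Profit = USD 4,503,705.84 − USD 4,408,000.00

Profit: USD 95,705.84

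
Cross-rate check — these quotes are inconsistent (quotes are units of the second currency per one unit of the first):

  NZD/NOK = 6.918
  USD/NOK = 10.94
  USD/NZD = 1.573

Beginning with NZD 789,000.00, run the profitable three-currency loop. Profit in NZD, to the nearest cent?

Profitable loop is NZD → USD → NOK → NZD:
NZD 789,000.00 ÷ 1.573 = USD 501,589.32
USD 501,589.32 × 10.94 = NOK 5,487,387.16
NOK 5,487,387.16 ÷ 6.918 = NZD 793,204.27
Profit = NZD 793,204.27 − NZD 789,000.00

Profit: NZD 4,204.27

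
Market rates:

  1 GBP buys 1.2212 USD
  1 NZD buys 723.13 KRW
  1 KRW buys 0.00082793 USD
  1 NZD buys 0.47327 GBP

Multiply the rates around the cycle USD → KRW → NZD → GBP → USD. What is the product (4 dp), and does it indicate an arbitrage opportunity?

0.9654 (arbitrage exists)

Around USD → KRW → NZD → GBP → USD: 1 ÷ 0.00082793 ÷ 723.13 × 0.47327 × 1.2212 = 0.965352
Product < 1; profitable direction is USD → GBP → NZD → KRW → USD.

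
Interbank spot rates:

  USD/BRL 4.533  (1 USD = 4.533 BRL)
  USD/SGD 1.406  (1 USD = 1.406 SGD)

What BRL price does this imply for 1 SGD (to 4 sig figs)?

1 SGD ÷ 1.406 = 0.711238 USD
0.711238 USD × 4.533 = 3.22404 BRL

SGD/BRL = 3.224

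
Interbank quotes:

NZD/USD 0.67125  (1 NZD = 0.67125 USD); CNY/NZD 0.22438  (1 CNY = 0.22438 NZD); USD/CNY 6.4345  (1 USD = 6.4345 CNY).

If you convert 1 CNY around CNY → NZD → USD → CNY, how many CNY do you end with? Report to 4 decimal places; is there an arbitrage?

Around CNY → NZD → USD → CNY: 1 × 0.22438 × 0.67125 × 6.4345 = 0.969133
Product < 1; profitable direction is CNY → USD → NZD → CNY.

0.9691 (arbitrage exists)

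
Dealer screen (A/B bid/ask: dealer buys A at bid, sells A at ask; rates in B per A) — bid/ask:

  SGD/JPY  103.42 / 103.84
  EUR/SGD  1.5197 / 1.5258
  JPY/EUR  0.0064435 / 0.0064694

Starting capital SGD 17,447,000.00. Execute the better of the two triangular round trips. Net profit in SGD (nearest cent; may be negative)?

Best loop SGD → JPY → EUR → SGD:
SGD 17,447,000.00 × 103.42 (sell SGD at bid) = JPY 1,804,368,740
JPY 1,804,368,740 × 0.0064435 (sell JPY at bid) = EUR 11,626,449.98
EUR 11,626,449.98 × 1.5197 (sell EUR at bid) = SGD 17,668,716.03

Net profit: SGD 221,716.03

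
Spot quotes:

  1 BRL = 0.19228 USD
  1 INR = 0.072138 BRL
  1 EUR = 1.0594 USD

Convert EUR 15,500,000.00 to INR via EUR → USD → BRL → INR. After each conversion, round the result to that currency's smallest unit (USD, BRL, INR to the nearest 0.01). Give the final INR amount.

EUR 15,500,000.00 × 1.0594 = USD 16,420,700.00
USD 16,420,700.00 ÷ 0.19228 = BRL 85,399,937.59
BRL 85,399,937.59 ÷ 0.072138 = INR 1,183,841,215.31

INR 1,183,841,215.31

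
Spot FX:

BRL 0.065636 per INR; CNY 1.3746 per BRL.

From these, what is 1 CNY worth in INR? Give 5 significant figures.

1 CNY ÷ 1.3746 = 0.727484 BRL
0.727484 BRL ÷ 0.065636 = 11.0836 INR

CNY/INR = 11.084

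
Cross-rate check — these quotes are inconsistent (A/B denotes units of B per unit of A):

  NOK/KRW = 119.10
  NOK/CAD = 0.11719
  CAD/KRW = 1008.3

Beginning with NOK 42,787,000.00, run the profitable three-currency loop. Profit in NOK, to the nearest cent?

Profitable loop is NOK → KRW → CAD → NOK:
NOK 42,787,000.00 × 119.10 = KRW 5,095,931,700
KRW 5,095,931,700 ÷ 1008.3 = CAD 5,053,983.64
CAD 5,053,983.64 ÷ 0.11719 = NOK 43,126,407.00
Profit = NOK 43,126,407.00 − NOK 42,787,000.00

Profit: NOK 339,407.00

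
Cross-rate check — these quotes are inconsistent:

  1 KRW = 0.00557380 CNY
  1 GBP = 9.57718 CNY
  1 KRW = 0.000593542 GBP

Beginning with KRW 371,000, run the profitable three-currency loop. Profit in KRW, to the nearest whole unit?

Profit: KRW 7,366

Profitable loop is KRW → GBP → CNY → KRW:
KRW 371,000 × 0.000593542 = GBP 220.20
GBP 220.20 × 9.57718 = CNY 2,108.93
CNY 2,108.93 ÷ 0.00557380 = KRW 378,366
Profit = KRW 378,366 − KRW 371,000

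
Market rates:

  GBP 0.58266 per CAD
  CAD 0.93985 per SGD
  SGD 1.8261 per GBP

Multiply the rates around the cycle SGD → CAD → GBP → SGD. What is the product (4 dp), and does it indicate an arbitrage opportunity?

Around SGD → CAD → GBP → SGD: 1 × 0.93985 × 0.58266 × 1.8261 = 0.999996
Product ≈ 1 (deviation 0.000%, within rounding noise).

1.0000 (no arbitrage)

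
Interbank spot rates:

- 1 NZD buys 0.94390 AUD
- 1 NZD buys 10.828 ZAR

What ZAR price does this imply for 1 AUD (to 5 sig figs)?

AUD/ZAR = 11.472

1 AUD ÷ 0.94390 = 1.05943 NZD
1.05943 NZD × 10.828 = 11.4716 ZAR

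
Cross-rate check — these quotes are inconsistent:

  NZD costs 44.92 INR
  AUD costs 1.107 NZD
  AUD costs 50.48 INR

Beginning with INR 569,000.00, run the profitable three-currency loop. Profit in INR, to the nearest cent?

Profitable loop is INR → NZD → AUD → INR:
INR 569,000.00 ÷ 44.92 = NZD 12,666.96
NZD 12,666.96 ÷ 1.107 = AUD 11,442.60
AUD 11,442.60 × 50.48 = INR 577,622.69
Profit = INR 577,622.69 − INR 569,000.00

Profit: INR 8,622.69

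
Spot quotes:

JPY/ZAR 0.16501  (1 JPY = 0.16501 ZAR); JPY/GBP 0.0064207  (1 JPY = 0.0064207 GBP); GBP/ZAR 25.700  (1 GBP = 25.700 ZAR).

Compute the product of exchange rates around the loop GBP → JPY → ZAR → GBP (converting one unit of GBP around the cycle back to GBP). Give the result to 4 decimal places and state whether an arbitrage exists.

Around GBP → JPY → ZAR → GBP: 1 ÷ 0.0064207 × 0.16501 ÷ 25.700 = 0.999988
Product ≈ 1 (deviation 0.001%, within rounding noise).

1.0000 (no arbitrage)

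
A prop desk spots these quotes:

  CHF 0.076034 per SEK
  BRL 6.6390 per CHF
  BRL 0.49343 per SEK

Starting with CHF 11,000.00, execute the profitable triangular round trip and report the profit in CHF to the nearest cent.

Profit: CHF 253.24

Profitable loop is CHF → BRL → SEK → CHF:
CHF 11,000.00 × 6.6390 = BRL 73,029.00
BRL 73,029.00 ÷ 0.49343 = SEK 148,002.76
SEK 148,002.76 × 0.076034 = CHF 11,253.24
Profit = CHF 11,253.24 − CHF 11,000.00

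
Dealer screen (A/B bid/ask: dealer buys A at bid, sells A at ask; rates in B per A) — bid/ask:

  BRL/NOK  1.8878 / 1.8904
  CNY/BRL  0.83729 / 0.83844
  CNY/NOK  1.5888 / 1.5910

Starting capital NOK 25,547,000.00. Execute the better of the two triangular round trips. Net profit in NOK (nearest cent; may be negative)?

Net profit: NOK 61,458.75

Best loop NOK → BRL → CNY → NOK:
NOK 25,547,000.00 ÷ 1.8904 (buy BRL at ask) = BRL 13,514,071.10
BRL 13,514,071.10 ÷ 0.83844 (buy CNY at ask) = CNY 16,118,113.52
CNY 16,118,113.52 × 1.5888 (sell CNY at bid) = NOK 25,608,458.75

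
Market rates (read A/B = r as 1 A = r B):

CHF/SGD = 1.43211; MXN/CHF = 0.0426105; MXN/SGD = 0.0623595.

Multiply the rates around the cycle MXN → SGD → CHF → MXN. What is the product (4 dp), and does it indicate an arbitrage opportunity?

1.0219 (arbitrage exists)

Around MXN → SGD → CHF → MXN: 1 × 0.0623595 ÷ 1.43211 ÷ 0.0426105 = 1.021903
Product > 1; profitable direction is MXN → SGD → CHF → MXN.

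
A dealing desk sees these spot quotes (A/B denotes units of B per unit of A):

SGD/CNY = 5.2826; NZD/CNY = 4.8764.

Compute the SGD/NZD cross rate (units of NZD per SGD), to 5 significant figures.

1 SGD × 5.2826 = 5.2826 CNY
5.2826 CNY ÷ 4.8764 = 1.0833 NZD

SGD/NZD = 1.0833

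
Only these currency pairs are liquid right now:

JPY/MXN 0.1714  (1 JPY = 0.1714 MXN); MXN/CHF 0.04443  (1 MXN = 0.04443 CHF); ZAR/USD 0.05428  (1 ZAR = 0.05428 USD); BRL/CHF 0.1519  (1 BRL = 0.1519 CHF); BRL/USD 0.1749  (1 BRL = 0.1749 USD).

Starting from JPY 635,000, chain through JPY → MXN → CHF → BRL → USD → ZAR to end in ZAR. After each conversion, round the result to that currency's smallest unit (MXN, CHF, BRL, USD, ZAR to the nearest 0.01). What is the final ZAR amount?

ZAR 102,577.75

JPY 635,000 × 0.1714 = MXN 108,839.00
MXN 108,839.00 × 0.04443 = CHF 4,835.72
CHF 4,835.72 ÷ 0.1519 = BRL 31,834.89
BRL 31,834.89 × 0.1749 = USD 5,567.92
USD 5,567.92 ÷ 0.05428 = ZAR 102,577.75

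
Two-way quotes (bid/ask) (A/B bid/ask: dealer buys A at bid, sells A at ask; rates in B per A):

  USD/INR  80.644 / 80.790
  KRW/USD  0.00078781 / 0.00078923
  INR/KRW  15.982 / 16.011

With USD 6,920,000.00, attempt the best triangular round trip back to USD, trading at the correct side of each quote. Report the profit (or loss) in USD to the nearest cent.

Best loop USD → INR → KRW → USD:
USD 6,920,000.00 × 80.644 (sell USD at bid) = INR 558,056,480.00
INR 558,056,480.00 × 15.982 (sell INR at bid) = KRW 8,918,858,663
KRW 8,918,858,663 × 0.00078781 (sell KRW at bid) = USD 7,026,366.04

Net profit: USD 106,366.04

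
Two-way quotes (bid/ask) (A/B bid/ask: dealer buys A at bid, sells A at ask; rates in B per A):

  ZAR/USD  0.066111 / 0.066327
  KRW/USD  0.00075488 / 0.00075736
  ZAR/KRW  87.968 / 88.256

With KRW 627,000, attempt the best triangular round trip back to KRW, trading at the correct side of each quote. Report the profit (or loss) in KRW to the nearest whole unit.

Net profit: KRW 740

Best loop KRW → USD → ZAR → KRW:
KRW 627,000 × 0.00075488 (sell KRW at bid) = USD 473.31
USD 473.31 ÷ 0.066327 (buy ZAR at ask) = ZAR 7,136.00
ZAR 7,136.00 × 87.968 (sell ZAR at bid) = KRW 627,740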